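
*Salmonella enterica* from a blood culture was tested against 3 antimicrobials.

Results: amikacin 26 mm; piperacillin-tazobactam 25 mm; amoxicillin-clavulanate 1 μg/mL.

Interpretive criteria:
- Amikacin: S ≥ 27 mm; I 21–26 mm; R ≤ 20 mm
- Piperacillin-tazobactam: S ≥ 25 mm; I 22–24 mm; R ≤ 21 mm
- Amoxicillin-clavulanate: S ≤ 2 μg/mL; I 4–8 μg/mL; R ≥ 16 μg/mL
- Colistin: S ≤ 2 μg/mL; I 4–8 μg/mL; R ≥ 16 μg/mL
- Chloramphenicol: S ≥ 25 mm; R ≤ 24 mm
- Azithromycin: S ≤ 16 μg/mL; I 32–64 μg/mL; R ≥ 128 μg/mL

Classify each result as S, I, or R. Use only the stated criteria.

Amikacin 26 mm: in 21–26 mm — I
Piperacillin-tazobactam 25 mm: ≥ 25 mm → S
Amoxicillin-clavulanate 1 μg/mL: ≤ 2 μg/mL → S

I, S, S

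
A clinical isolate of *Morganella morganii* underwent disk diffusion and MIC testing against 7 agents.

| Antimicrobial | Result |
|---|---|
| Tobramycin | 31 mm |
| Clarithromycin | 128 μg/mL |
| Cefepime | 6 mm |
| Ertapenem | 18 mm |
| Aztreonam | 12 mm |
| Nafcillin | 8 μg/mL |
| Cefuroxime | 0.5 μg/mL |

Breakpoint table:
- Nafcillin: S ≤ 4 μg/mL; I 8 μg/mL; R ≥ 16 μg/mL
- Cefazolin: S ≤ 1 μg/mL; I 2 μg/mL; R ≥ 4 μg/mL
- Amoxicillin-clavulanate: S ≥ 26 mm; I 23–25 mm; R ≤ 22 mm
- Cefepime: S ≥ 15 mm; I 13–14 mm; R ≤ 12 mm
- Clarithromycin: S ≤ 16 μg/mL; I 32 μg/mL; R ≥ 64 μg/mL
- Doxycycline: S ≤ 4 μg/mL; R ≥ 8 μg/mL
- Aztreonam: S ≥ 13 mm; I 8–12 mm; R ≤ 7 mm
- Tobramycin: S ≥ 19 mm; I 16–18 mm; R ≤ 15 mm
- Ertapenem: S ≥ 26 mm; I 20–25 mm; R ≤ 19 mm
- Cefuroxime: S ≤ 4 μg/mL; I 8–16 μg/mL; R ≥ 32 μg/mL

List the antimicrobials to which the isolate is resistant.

clarithromycin, cefepime, ertapenem

Tobramycin (31 mm) ≥ 19 mm — S
Clarithromycin: 128 μg/mL is ≥ 64 μg/mL — resistant
Cefepime (6 mm) ≤ 12 mm ⇒ Resistant
Ertapenem 18 mm: ≤ 19 mm — resistant
Aztreonam 12 mm: in 8–12 mm — Intermediate
Nafcillin (8 μg/mL) = 8 μg/mL — intermediate
Cefuroxime 0.5 μg/mL: ≤ 4 μg/mL → susceptible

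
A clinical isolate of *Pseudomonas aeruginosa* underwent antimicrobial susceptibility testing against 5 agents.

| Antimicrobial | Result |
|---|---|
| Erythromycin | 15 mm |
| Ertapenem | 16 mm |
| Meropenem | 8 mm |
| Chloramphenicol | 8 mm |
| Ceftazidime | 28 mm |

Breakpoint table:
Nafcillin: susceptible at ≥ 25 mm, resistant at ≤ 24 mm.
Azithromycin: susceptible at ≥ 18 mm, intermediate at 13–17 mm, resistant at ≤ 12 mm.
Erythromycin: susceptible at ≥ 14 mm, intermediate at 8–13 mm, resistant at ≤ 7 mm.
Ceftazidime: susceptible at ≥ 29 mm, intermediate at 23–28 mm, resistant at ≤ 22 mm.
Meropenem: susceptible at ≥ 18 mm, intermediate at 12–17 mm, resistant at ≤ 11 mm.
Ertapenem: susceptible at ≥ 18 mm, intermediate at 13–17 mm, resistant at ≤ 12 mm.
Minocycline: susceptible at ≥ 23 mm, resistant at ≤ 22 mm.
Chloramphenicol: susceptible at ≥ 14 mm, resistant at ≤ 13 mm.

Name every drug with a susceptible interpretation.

erythromycin

Erythromycin: 15 mm is ≥ 14 mm → Susceptible
Ertapenem: 16 mm is in 13–17 mm → Intermediate
Meropenem 8 mm: ≤ 11 mm ⇒ resistant
Chloramphenicol: 8 mm is ≤ 13 mm — resistant
Ceftazidime (28 mm) in 23–28 mm — Intermediate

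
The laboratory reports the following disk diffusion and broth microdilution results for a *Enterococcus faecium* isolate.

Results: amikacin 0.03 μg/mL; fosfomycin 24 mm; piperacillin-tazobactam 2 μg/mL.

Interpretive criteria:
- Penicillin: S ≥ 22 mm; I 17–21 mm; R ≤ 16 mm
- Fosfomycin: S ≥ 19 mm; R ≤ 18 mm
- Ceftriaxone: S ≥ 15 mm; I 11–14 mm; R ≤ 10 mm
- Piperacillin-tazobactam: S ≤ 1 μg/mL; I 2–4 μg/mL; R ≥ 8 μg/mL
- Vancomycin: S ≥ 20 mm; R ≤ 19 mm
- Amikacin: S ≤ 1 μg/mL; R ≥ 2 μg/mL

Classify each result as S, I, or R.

Amikacin: 0.03 μg/mL is ≤ 1 μg/mL — S
Fosfomycin: 24 mm is ≥ 19 mm ⇒ susceptible
Piperacillin-tazobactam: 2 μg/mL is in 2–4 μg/mL ⇒ intermediate

S, S, I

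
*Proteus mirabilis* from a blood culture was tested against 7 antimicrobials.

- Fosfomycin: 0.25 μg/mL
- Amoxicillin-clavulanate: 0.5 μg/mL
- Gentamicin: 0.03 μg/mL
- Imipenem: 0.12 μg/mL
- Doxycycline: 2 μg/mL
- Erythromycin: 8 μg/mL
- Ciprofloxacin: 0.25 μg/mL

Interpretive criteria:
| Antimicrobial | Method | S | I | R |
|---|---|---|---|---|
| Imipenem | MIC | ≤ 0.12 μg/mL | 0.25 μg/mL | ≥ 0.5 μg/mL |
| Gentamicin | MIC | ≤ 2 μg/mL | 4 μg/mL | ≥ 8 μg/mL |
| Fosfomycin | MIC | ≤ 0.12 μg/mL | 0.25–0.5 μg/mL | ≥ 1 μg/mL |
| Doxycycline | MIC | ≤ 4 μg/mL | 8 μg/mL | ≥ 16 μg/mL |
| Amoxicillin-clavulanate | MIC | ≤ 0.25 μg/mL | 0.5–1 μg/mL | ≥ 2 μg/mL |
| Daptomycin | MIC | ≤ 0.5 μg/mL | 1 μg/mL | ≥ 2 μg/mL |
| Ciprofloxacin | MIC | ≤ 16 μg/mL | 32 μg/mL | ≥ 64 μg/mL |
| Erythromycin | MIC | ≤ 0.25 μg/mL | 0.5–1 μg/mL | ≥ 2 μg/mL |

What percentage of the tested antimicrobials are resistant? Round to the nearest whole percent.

Fosfomycin 0.25 μg/mL: in 0.25–0.5 μg/mL ⇒ intermediate
Amoxicillin-clavulanate: 0.5 μg/mL is in 0.5–1 μg/mL — intermediate
Gentamicin 0.03 μg/mL: ≤ 2 μg/mL ⇒ Susceptible
Imipenem: 0.12 μg/mL is ≤ 0.12 μg/mL → Susceptible
Doxycycline (2 μg/mL) ≤ 4 μg/mL — S
Erythromycin: 8 μg/mL is ≥ 2 μg/mL → Resistant
Ciprofloxacin (0.25 μg/mL) ≤ 16 μg/mL ⇒ Susceptible
Resistant: 1/7

14%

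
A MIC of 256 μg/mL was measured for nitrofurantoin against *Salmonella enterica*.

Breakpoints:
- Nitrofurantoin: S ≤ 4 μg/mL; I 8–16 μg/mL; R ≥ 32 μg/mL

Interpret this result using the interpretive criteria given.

Resistant

Nitrofurantoin (256 μg/mL) ≥ 32 μg/mL — R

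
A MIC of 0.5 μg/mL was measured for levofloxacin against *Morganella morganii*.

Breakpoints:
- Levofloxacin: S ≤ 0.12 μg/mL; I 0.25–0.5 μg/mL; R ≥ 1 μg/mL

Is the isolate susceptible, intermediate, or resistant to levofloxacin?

Levofloxacin 0.5 μg/mL: in 0.25–0.5 μg/mL — Intermediate

I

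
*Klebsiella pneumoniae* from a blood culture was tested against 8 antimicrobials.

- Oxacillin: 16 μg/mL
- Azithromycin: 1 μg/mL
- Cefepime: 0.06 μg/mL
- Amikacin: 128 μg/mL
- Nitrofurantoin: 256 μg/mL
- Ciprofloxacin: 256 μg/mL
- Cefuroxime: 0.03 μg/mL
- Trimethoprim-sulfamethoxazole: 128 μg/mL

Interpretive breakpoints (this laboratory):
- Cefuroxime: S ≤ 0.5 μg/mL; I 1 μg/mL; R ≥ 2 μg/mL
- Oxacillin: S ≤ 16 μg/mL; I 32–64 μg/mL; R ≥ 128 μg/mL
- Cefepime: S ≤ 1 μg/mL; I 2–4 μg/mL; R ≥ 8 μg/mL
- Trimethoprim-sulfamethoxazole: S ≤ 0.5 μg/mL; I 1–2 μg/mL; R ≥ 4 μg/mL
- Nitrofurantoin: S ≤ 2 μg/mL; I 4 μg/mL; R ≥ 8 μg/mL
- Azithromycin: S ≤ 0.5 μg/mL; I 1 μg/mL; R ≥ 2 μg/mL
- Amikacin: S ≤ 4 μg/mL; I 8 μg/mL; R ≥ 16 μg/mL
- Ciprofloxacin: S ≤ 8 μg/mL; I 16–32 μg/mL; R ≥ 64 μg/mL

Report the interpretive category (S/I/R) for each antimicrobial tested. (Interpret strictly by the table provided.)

S, I, S, R, R, R, S, R

Oxacillin: 16 μg/mL is ≤ 16 μg/mL ⇒ S
Azithromycin (1 μg/mL) = 1 μg/mL ⇒ I
Cefepime: 0.06 μg/mL is ≤ 1 μg/mL ⇒ S
Amikacin 128 μg/mL: ≥ 16 μg/mL — Resistant
Nitrofurantoin: 256 μg/mL is ≥ 8 μg/mL → R
Ciprofloxacin (256 μg/mL) ≥ 64 μg/mL — resistant
Cefuroxime: 0.03 μg/mL is ≤ 0.5 μg/mL ⇒ Susceptible
Trimethoprim-sulfamethoxazole (128 μg/mL) ≥ 4 μg/mL → Resistant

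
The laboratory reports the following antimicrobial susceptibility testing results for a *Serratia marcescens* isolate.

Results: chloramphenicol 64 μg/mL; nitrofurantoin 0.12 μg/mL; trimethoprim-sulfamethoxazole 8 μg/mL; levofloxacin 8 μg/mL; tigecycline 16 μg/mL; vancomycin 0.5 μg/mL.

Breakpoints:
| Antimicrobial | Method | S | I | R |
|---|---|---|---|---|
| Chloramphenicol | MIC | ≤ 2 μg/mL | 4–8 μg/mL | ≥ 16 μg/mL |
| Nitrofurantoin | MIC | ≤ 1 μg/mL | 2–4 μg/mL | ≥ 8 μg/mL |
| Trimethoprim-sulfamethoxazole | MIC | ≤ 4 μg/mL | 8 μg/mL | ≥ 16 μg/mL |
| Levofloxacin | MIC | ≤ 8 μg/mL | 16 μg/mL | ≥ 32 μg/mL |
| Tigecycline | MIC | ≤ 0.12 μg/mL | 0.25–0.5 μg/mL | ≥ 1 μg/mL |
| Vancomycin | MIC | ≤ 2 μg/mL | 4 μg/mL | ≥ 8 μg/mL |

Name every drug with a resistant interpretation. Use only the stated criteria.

chloramphenicol, tigecycline

Chloramphenicol (64 μg/mL) ≥ 16 μg/mL → resistant
Nitrofurantoin: 0.12 μg/mL is ≤ 1 μg/mL ⇒ susceptible
Trimethoprim-sulfamethoxazole 8 μg/mL: = 8 μg/mL ⇒ I
Levofloxacin: 8 μg/mL is ≤ 8 μg/mL ⇒ S
Tigecycline 16 μg/mL: ≥ 1 μg/mL → R
Vancomycin (0.5 μg/mL) ≤ 2 μg/mL → susceptible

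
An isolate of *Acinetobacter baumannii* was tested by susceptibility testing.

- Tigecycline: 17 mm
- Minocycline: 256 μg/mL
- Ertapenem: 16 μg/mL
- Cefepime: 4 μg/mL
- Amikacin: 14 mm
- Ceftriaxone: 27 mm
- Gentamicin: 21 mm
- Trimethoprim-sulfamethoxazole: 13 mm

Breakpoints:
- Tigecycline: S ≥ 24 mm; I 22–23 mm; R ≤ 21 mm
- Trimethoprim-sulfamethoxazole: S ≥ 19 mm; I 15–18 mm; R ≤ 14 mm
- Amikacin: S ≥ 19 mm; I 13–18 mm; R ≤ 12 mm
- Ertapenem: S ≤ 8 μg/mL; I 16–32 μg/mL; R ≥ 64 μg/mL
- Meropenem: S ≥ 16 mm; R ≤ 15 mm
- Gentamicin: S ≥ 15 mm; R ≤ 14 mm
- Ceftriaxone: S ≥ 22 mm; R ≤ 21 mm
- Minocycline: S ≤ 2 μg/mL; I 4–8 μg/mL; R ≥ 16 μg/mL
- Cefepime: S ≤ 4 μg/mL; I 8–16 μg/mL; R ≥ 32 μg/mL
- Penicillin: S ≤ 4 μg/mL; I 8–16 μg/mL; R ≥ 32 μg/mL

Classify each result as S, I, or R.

R, R, I, S, I, S, S, R

Tigecycline 17 mm: ≤ 21 mm ⇒ R
Minocycline 256 μg/mL: ≥ 16 μg/mL ⇒ R
Ertapenem (16 μg/mL) in 16–32 μg/mL — Intermediate
Cefepime 4 μg/mL: ≤ 4 μg/mL → S
Amikacin: 14 mm is in 13–18 mm ⇒ I
Ceftriaxone (27 mm) ≥ 22 mm ⇒ susceptible
Gentamicin: 21 mm is ≥ 15 mm ⇒ Susceptible
Trimethoprim-sulfamethoxazole (13 mm) ≤ 14 mm ⇒ R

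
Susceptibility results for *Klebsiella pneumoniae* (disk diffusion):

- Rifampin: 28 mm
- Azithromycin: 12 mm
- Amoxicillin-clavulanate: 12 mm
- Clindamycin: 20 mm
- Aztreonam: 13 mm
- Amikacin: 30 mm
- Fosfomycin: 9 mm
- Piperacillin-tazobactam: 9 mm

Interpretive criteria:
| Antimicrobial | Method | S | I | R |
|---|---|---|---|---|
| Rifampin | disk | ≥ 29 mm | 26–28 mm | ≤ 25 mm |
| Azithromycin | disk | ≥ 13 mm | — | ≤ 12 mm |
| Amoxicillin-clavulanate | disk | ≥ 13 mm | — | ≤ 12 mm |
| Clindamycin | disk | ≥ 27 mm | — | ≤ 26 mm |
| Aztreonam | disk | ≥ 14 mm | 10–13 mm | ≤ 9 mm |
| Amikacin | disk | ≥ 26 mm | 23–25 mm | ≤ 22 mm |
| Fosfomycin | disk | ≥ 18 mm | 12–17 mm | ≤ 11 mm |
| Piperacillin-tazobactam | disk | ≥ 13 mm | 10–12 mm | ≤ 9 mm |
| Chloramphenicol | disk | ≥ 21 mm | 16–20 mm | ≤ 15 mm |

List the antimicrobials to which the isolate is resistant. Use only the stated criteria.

azithromycin, amoxicillin-clavulanate, clindamycin, fosfomycin, piperacillin-tazobactam

Rifampin 28 mm: in 26–28 mm → intermediate
Azithromycin (12 mm) ≤ 12 mm → Resistant
Amoxicillin-clavulanate (12 mm) ≤ 12 mm — Resistant
Clindamycin 20 mm: ≤ 26 mm → resistant
Aztreonam 13 mm: in 10–13 mm ⇒ Intermediate
Amikacin (30 mm) ≥ 26 mm — S
Fosfomycin: 9 mm is ≤ 11 mm → Resistant
Piperacillin-tazobactam 9 mm: ≤ 9 mm — Resistant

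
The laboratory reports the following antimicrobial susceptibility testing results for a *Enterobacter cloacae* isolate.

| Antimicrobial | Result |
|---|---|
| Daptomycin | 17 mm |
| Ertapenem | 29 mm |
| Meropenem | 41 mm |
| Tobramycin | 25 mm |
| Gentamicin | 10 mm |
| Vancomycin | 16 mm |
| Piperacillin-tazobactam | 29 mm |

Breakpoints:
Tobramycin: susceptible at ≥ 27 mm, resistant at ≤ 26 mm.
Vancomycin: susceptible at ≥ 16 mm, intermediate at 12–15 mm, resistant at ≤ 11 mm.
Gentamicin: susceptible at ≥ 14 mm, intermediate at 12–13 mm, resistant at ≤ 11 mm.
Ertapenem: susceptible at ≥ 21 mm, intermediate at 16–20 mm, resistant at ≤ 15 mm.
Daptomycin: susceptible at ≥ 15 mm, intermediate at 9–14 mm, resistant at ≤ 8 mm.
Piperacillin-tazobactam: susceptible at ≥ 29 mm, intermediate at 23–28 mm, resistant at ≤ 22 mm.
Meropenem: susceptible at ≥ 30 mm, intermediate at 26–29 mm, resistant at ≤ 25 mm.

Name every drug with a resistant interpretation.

Daptomycin: 17 mm is ≥ 15 mm ⇒ S
Ertapenem 29 mm: ≥ 21 mm ⇒ S
Meropenem: 41 mm is ≥ 30 mm — Susceptible
Tobramycin 25 mm: ≤ 26 mm → Resistant
Gentamicin: 10 mm is ≤ 11 mm — Resistant
Vancomycin 16 mm: ≥ 16 mm — susceptible
Piperacillin-tazobactam: 29 mm is ≥ 29 mm ⇒ Susceptible

tobramycin, gentamicin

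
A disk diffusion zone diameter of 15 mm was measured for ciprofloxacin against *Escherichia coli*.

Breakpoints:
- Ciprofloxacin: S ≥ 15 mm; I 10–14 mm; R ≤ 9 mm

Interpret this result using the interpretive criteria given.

Ciprofloxacin 15 mm: ≥ 15 mm ⇒ susceptible

S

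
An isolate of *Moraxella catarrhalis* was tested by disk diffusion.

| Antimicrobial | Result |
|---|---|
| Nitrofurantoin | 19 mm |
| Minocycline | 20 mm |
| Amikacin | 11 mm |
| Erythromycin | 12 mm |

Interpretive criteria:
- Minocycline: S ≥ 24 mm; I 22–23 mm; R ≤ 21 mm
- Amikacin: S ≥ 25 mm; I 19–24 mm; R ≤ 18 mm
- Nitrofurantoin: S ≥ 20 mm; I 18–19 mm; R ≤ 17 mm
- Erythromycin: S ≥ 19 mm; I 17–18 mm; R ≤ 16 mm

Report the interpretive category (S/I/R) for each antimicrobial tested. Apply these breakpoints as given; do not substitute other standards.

I, R, R, R

Nitrofurantoin: 19 mm is in 18–19 mm → intermediate
Minocycline (20 mm) ≤ 21 mm — R
Amikacin: 11 mm is ≤ 18 mm — Resistant
Erythromycin 12 mm: ≤ 16 mm ⇒ Resistant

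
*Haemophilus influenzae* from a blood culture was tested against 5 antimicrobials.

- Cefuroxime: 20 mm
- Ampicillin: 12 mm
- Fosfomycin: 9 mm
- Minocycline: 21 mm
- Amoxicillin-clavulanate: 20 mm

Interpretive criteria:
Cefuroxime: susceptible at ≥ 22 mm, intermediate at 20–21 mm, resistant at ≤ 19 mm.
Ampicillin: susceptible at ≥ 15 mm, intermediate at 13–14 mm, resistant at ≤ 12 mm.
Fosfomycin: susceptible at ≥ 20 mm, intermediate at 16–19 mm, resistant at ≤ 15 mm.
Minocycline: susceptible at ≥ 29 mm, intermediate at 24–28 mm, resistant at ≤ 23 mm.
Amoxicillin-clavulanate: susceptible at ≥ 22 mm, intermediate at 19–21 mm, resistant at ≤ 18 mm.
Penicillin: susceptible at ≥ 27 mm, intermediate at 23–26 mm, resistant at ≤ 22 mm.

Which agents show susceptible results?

none

Cefuroxime: 20 mm is in 20–21 mm — Intermediate
Ampicillin (12 mm) ≤ 12 mm — R
Fosfomycin: 9 mm is ≤ 15 mm ⇒ R
Minocycline (21 mm) ≤ 23 mm — resistant
Amoxicillin-clavulanate: 20 mm is in 19–21 mm — I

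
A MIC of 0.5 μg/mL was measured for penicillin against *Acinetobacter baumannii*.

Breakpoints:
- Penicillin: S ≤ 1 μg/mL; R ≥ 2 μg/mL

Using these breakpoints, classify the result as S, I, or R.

Penicillin: 0.5 μg/mL is ≤ 1 μg/mL — susceptible

Susceptible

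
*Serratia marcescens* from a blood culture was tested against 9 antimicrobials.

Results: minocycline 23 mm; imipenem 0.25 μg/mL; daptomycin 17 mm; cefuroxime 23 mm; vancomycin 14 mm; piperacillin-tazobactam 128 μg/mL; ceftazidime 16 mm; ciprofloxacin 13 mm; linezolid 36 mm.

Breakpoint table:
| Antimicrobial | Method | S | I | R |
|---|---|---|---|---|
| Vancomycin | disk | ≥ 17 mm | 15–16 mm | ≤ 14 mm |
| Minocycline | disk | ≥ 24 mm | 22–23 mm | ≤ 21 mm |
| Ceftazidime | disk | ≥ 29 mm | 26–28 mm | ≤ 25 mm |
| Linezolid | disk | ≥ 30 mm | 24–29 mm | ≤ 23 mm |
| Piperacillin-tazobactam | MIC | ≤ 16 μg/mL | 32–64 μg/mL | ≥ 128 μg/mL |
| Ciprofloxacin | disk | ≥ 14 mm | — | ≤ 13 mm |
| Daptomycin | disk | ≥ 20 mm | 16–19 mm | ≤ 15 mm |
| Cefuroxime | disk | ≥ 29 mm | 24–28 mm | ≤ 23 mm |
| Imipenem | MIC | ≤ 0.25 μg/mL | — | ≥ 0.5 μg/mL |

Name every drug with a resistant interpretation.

Minocycline 23 mm: in 22–23 mm — intermediate
Imipenem: 0.25 μg/mL is ≤ 0.25 μg/mL ⇒ susceptible
Daptomycin 17 mm: in 16–19 mm → I
Cefuroxime 23 mm: ≤ 23 mm → Resistant
Vancomycin 14 mm: ≤ 14 mm → Resistant
Piperacillin-tazobactam: 128 μg/mL is ≥ 128 μg/mL ⇒ Resistant
Ceftazidime (16 mm) ≤ 25 mm ⇒ R
Ciprofloxacin 13 mm: ≤ 13 mm → resistant
Linezolid 36 mm: ≥ 30 mm → susceptible

cefuroxime, vancomycin, piperacillin-tazobactam, ceftazidime, ciprofloxacin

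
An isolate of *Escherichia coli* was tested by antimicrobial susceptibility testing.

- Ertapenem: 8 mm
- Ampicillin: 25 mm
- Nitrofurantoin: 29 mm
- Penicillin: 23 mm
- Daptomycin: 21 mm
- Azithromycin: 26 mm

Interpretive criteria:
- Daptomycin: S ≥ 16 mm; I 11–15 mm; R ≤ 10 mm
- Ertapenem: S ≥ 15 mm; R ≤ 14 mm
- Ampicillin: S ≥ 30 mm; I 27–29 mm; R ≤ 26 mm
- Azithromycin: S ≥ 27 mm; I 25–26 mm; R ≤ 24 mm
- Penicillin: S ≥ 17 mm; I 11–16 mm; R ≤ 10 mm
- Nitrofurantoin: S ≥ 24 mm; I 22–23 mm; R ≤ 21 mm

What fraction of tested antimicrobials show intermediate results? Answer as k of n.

Ertapenem 8 mm: ≤ 14 mm — resistant
Ampicillin 25 mm: ≤ 26 mm → Resistant
Nitrofurantoin 29 mm: ≥ 24 mm — Susceptible
Penicillin: 23 mm is ≥ 17 mm → susceptible
Daptomycin (21 mm) ≥ 16 mm ⇒ susceptible
Azithromycin 26 mm: in 25–26 mm → I
Intermediate: 1/6

1 of 6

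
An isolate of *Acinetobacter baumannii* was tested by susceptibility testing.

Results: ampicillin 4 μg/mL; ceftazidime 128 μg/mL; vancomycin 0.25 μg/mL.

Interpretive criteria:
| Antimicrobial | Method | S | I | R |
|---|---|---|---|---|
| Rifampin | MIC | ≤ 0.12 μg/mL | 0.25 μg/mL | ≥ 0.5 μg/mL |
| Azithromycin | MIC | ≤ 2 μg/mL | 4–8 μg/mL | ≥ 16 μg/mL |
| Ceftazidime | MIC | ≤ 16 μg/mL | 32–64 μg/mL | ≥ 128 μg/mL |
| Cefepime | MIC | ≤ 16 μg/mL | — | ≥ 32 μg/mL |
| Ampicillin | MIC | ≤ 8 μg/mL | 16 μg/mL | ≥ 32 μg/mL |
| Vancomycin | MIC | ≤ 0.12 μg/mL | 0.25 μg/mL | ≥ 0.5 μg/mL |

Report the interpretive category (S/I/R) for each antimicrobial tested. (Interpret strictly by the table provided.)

S, R, I

Ampicillin (4 μg/mL) ≤ 8 μg/mL — susceptible
Ceftazidime (128 μg/mL) ≥ 128 μg/mL ⇒ Resistant
Vancomycin (0.25 μg/mL) = 0.25 μg/mL ⇒ I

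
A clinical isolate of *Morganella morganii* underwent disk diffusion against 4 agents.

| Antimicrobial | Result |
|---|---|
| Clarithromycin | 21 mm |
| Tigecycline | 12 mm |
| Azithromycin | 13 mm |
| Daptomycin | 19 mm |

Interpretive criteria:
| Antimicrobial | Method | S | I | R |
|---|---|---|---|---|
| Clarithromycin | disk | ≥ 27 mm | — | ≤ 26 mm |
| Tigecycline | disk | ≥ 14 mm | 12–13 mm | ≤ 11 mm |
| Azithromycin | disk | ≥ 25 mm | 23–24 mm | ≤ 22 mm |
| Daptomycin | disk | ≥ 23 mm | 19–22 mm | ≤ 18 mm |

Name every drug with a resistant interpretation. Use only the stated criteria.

Clarithromycin 21 mm: ≤ 26 mm → R
Tigecycline (12 mm) in 12–13 mm → Intermediate
Azithromycin 13 mm: ≤ 22 mm → resistant
Daptomycin: 19 mm is in 19–22 mm — Intermediate

clarithromycin, azithromycin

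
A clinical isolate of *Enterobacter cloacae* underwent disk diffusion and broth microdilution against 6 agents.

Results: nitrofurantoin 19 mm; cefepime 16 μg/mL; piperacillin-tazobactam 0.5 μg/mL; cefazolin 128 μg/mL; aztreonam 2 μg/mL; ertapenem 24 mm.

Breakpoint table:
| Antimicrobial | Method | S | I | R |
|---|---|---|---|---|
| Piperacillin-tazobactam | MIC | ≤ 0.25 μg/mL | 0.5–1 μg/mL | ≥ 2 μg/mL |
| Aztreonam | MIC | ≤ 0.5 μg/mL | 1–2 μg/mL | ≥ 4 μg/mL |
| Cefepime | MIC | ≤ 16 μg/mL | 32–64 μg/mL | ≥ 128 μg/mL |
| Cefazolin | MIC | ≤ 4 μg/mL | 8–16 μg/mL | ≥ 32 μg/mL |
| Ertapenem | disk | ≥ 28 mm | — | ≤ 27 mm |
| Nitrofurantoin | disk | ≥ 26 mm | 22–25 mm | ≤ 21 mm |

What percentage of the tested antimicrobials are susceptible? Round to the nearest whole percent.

17%

Nitrofurantoin (19 mm) ≤ 21 mm ⇒ Resistant
Cefepime (16 μg/mL) ≤ 16 μg/mL ⇒ S
Piperacillin-tazobactam: 0.5 μg/mL is in 0.5–1 μg/mL ⇒ I
Cefazolin (128 μg/mL) ≥ 32 μg/mL → R
Aztreonam: 2 μg/mL is in 1–2 μg/mL — I
Ertapenem 24 mm: ≤ 27 mm — R
Susceptible: 1/6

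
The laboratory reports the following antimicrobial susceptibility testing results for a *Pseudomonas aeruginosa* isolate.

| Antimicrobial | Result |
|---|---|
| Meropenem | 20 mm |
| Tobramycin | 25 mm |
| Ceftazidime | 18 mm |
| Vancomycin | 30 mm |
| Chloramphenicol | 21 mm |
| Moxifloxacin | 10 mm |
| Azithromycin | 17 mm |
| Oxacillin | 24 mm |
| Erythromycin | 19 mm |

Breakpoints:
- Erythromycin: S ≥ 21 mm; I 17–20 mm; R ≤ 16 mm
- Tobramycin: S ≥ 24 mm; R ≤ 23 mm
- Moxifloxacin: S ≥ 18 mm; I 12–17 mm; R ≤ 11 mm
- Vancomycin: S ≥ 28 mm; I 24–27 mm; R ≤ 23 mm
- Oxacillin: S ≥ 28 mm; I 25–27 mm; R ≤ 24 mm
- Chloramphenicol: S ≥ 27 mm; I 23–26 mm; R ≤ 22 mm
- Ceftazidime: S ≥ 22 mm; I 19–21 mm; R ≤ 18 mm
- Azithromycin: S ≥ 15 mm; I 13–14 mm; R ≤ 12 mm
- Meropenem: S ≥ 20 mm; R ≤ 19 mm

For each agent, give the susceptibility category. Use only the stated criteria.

S, S, R, S, R, R, S, R, I

Meropenem 20 mm: ≥ 20 mm → S
Tobramycin 25 mm: ≥ 24 mm → S
Ceftazidime (18 mm) ≤ 18 mm — resistant
Vancomycin: 30 mm is ≥ 28 mm ⇒ Susceptible
Chloramphenicol: 21 mm is ≤ 22 mm → resistant
Moxifloxacin: 10 mm is ≤ 11 mm → Resistant
Azithromycin: 17 mm is ≥ 15 mm → S
Oxacillin 24 mm: ≤ 24 mm — R
Erythromycin: 19 mm is in 17–20 mm ⇒ I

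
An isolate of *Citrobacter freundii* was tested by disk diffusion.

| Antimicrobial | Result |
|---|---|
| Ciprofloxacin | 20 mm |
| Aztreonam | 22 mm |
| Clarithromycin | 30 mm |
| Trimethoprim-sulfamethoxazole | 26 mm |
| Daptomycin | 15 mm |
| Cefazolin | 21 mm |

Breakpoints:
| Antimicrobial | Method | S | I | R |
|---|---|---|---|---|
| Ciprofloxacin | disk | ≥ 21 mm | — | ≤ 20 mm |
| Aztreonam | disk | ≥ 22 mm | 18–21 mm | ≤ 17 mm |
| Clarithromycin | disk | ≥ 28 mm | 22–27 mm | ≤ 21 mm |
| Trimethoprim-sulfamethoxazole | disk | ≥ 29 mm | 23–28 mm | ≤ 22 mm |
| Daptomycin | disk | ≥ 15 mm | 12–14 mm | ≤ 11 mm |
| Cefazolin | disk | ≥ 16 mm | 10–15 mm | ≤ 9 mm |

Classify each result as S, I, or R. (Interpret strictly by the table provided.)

Ciprofloxacin (20 mm) ≤ 20 mm — resistant
Aztreonam: 22 mm is ≥ 22 mm → S
Clarithromycin: 30 mm is ≥ 28 mm — Susceptible
Trimethoprim-sulfamethoxazole 26 mm: in 23–28 mm ⇒ intermediate
Daptomycin: 15 mm is ≥ 15 mm ⇒ susceptible
Cefazolin (21 mm) ≥ 16 mm — Susceptible

R, S, S, I, S, S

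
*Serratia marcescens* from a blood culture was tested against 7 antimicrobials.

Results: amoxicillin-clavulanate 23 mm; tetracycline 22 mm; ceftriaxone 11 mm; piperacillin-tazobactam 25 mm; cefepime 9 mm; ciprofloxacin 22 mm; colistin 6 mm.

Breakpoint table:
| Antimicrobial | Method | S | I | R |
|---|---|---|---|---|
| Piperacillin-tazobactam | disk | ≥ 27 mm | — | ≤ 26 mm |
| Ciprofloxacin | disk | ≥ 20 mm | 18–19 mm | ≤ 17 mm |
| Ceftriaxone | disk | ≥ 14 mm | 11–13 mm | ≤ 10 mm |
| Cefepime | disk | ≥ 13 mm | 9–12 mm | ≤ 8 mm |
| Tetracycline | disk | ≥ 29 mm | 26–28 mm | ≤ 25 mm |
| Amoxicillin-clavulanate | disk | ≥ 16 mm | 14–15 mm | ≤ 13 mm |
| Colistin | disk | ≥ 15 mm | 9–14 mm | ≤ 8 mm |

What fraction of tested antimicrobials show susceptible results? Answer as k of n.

2 of 7

Amoxicillin-clavulanate: 23 mm is ≥ 16 mm → Susceptible
Tetracycline (22 mm) ≤ 25 mm — Resistant
Ceftriaxone: 11 mm is in 11–13 mm ⇒ Intermediate
Piperacillin-tazobactam 25 mm: ≤ 26 mm → R
Cefepime (9 mm) in 9–12 mm → Intermediate
Ciprofloxacin 22 mm: ≥ 20 mm — Susceptible
Colistin 6 mm: ≤ 8 mm — resistant
Susceptible: 2/7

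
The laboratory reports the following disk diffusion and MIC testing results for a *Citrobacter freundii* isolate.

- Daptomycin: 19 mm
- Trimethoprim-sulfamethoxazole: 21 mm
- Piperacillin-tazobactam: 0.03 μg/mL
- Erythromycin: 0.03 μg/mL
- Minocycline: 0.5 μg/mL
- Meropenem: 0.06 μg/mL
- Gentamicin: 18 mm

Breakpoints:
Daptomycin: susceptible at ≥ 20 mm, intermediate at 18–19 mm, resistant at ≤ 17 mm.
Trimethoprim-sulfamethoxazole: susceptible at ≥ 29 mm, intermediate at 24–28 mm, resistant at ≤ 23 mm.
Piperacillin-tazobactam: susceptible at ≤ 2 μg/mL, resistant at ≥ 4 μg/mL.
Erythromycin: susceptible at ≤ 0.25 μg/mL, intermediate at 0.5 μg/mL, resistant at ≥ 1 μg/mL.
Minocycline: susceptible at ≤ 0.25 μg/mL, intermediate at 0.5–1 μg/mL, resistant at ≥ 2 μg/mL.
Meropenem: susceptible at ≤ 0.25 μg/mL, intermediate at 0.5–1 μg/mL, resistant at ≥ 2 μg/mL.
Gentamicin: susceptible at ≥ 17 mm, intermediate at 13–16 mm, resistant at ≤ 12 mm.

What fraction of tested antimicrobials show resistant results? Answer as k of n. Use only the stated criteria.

Daptomycin: 19 mm is in 18–19 mm — Intermediate
Trimethoprim-sulfamethoxazole 21 mm: ≤ 23 mm ⇒ R
Piperacillin-tazobactam 0.03 μg/mL: ≤ 2 μg/mL → S
Erythromycin (0.03 μg/mL) ≤ 0.25 μg/mL ⇒ susceptible
Minocycline: 0.5 μg/mL is in 0.5–1 μg/mL → I
Meropenem (0.06 μg/mL) ≤ 0.25 μg/mL → susceptible
Gentamicin 18 mm: ≥ 17 mm → S
Resistant: 1/7

1 of 7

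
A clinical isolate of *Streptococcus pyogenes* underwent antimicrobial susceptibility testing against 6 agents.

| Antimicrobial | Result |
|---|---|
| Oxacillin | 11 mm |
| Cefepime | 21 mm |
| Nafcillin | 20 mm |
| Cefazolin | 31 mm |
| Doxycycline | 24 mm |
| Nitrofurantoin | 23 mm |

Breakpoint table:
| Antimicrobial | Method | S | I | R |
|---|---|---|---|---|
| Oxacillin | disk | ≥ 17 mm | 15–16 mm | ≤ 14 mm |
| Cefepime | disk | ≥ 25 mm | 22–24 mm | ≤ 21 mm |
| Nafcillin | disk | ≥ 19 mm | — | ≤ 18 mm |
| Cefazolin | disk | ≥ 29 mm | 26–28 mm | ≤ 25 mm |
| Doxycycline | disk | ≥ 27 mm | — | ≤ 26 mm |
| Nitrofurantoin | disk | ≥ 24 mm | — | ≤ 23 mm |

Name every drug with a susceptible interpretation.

Oxacillin (11 mm) ≤ 14 mm — R
Cefepime (21 mm) ≤ 21 mm — Resistant
Nafcillin (20 mm) ≥ 19 mm → susceptible
Cefazolin 31 mm: ≥ 29 mm → susceptible
Doxycycline (24 mm) ≤ 26 mm ⇒ R
Nitrofurantoin: 23 mm is ≤ 23 mm — resistant

nafcillin, cefazolin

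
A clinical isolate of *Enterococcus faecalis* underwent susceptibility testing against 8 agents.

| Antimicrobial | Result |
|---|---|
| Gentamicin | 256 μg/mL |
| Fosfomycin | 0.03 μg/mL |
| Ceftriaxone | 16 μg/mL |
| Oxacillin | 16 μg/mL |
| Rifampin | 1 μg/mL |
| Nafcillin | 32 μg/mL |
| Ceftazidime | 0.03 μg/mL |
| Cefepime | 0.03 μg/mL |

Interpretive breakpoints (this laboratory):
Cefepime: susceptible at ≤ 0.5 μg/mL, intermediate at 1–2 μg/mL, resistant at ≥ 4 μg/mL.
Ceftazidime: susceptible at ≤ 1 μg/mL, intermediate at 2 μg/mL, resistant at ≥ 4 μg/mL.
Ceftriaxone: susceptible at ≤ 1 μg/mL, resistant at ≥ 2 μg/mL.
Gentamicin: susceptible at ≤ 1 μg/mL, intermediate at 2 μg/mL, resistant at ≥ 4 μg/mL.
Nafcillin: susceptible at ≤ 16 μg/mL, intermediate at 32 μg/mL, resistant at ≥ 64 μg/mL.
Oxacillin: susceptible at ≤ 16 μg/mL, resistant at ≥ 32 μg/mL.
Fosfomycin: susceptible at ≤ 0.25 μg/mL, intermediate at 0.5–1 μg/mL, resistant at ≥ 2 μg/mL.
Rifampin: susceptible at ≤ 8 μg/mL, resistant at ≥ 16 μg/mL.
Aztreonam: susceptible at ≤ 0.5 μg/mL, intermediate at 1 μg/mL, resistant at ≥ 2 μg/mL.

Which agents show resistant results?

gentamicin, ceftriaxone

Gentamicin: 256 μg/mL is ≥ 4 μg/mL ⇒ resistant
Fosfomycin 0.03 μg/mL: ≤ 0.25 μg/mL → Susceptible
Ceftriaxone (16 μg/mL) ≥ 2 μg/mL ⇒ Resistant
Oxacillin: 16 μg/mL is ≤ 16 μg/mL → Susceptible
Rifampin (1 μg/mL) ≤ 8 μg/mL — susceptible
Nafcillin 32 μg/mL: = 32 μg/mL — I
Ceftazidime (0.03 μg/mL) ≤ 1 μg/mL — susceptible
Cefepime: 0.03 μg/mL is ≤ 0.5 μg/mL — Susceptible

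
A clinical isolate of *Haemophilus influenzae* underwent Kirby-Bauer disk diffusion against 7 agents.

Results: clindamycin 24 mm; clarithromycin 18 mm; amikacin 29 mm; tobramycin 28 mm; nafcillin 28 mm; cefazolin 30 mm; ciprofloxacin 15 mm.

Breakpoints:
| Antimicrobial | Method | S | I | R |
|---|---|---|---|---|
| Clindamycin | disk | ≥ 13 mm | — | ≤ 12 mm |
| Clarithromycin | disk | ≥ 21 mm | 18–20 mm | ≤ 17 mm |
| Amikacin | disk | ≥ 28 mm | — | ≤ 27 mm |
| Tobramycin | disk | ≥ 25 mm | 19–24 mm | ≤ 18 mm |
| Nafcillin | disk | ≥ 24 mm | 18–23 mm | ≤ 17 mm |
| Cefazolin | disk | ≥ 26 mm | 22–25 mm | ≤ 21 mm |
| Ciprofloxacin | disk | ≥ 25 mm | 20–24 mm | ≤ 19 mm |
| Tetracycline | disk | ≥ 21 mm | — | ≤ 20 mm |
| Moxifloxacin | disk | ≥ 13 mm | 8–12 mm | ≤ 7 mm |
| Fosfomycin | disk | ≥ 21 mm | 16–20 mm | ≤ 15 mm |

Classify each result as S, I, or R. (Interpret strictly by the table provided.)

S, I, S, S, S, S, R

Clindamycin 24 mm: ≥ 13 mm → susceptible
Clarithromycin: 18 mm is in 18–20 mm → I
Amikacin (29 mm) ≥ 28 mm → Susceptible
Tobramycin: 28 mm is ≥ 25 mm — Susceptible
Nafcillin: 28 mm is ≥ 24 mm — susceptible
Cefazolin 30 mm: ≥ 26 mm — susceptible
Ciprofloxacin (15 mm) ≤ 19 mm ⇒ R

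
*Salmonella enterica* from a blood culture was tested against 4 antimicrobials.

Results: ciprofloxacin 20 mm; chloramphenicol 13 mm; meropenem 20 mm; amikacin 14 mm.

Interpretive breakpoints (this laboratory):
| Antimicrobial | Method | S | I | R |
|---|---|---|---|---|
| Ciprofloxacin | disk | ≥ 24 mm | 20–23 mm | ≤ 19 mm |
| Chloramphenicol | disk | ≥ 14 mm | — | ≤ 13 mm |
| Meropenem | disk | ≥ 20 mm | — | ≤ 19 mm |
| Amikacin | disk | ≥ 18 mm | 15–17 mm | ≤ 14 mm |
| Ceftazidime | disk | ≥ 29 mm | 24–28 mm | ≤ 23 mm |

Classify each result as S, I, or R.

Ciprofloxacin 20 mm: in 20–23 mm — I
Chloramphenicol: 13 mm is ≤ 13 mm — Resistant
Meropenem: 20 mm is ≥ 20 mm — S
Amikacin (14 mm) ≤ 14 mm ⇒ R

I, R, S, R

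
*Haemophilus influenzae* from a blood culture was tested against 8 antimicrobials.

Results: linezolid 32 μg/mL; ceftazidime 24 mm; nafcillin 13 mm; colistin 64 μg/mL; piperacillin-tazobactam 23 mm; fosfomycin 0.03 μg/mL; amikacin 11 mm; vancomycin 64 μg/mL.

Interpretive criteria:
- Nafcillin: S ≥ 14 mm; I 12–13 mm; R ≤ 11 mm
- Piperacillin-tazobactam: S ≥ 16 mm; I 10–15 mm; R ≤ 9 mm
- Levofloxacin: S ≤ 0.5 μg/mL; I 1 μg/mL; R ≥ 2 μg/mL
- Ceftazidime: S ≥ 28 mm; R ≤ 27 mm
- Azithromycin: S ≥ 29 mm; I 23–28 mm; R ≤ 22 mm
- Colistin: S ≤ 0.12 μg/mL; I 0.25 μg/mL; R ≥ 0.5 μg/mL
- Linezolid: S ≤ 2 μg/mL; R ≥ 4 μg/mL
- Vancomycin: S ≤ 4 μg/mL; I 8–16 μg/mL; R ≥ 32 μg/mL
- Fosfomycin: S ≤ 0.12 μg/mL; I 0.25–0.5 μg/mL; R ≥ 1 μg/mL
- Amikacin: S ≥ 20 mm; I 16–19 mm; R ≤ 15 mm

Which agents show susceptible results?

Linezolid (32 μg/mL) ≥ 4 μg/mL — R
Ceftazidime 24 mm: ≤ 27 mm ⇒ R
Nafcillin: 13 mm is in 12–13 mm → I
Colistin (64 μg/mL) ≥ 0.5 μg/mL ⇒ resistant
Piperacillin-tazobactam 23 mm: ≥ 16 mm ⇒ susceptible
Fosfomycin 0.03 μg/mL: ≤ 0.12 μg/mL ⇒ Susceptible
Amikacin 11 mm: ≤ 15 mm → Resistant
Vancomycin: 64 μg/mL is ≥ 32 μg/mL — Resistant

piperacillin-tazobactam, fosfomycin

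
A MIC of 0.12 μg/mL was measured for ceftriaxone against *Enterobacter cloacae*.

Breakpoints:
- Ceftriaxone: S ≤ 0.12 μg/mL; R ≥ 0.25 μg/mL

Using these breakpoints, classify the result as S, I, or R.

Susceptible

Ceftriaxone: 0.12 μg/mL is ≤ 0.12 μg/mL ⇒ S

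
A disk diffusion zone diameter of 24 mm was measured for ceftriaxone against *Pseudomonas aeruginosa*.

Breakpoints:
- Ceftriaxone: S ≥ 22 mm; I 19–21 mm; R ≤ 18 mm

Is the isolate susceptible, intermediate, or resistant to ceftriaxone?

Susceptible

Ceftriaxone (24 mm) ≥ 22 mm → S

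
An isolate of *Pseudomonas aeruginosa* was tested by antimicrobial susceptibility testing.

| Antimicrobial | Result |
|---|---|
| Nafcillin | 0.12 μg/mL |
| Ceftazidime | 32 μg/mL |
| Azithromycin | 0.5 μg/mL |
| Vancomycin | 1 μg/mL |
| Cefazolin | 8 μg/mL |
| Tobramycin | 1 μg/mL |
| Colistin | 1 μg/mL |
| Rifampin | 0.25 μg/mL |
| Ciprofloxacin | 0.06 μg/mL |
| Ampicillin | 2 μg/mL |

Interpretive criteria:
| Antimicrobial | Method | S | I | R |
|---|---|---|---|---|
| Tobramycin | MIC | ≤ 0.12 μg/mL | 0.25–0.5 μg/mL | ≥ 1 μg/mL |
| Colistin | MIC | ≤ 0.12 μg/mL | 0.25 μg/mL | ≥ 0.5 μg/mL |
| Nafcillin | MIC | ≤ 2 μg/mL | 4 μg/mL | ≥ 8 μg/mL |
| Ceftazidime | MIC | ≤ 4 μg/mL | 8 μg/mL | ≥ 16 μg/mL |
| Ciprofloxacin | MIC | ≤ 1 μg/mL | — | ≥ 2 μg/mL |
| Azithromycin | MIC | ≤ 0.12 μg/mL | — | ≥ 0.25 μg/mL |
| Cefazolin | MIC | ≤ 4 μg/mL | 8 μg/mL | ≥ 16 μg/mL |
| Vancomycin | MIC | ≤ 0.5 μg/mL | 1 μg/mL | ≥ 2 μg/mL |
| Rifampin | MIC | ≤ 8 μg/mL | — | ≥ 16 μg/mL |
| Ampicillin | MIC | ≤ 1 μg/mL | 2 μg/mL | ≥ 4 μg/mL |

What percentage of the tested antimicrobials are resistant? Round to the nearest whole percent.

Nafcillin: 0.12 μg/mL is ≤ 2 μg/mL → Susceptible
Ceftazidime (32 μg/mL) ≥ 16 μg/mL ⇒ Resistant
Azithromycin 0.5 μg/mL: ≥ 0.25 μg/mL → Resistant
Vancomycin: 1 μg/mL is = 1 μg/mL ⇒ intermediate
Cefazolin 8 μg/mL: = 8 μg/mL → intermediate
Tobramycin 1 μg/mL: ≥ 1 μg/mL — resistant
Colistin 1 μg/mL: ≥ 0.5 μg/mL — Resistant
Rifampin: 0.25 μg/mL is ≤ 8 μg/mL → S
Ciprofloxacin (0.06 μg/mL) ≤ 1 μg/mL — S
Ampicillin: 2 μg/mL is = 2 μg/mL — Intermediate
Resistant: 4/10

40%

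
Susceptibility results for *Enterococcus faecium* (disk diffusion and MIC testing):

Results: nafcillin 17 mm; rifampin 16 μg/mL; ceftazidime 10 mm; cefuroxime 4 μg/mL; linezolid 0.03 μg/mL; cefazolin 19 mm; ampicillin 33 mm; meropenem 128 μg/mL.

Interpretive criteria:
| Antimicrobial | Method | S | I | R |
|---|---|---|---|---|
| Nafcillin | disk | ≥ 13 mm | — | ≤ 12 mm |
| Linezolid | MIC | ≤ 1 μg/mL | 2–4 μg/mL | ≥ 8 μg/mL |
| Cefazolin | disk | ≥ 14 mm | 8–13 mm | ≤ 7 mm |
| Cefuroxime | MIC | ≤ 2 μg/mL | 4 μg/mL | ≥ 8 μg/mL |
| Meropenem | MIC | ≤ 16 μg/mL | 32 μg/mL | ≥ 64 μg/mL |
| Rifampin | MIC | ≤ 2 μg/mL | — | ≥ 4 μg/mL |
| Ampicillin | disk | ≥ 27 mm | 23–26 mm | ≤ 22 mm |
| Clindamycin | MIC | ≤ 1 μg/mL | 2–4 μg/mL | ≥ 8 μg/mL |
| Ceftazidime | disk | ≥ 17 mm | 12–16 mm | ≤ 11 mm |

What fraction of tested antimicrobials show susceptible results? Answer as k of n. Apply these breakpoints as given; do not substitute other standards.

Nafcillin: 17 mm is ≥ 13 mm — S
Rifampin 16 μg/mL: ≥ 4 μg/mL — Resistant
Ceftazidime (10 mm) ≤ 11 mm — Resistant
Cefuroxime (4 μg/mL) = 4 μg/mL → intermediate
Linezolid 0.03 μg/mL: ≤ 1 μg/mL ⇒ S
Cefazolin (19 mm) ≥ 14 mm — S
Ampicillin 33 mm: ≥ 27 mm — Susceptible
Meropenem: 128 μg/mL is ≥ 64 μg/mL — R
Susceptible: 4/8

4 of 8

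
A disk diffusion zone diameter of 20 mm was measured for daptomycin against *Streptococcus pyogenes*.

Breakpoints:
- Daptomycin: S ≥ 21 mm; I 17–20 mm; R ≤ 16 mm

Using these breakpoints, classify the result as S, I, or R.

Intermediate

Daptomycin (20 mm) in 17–20 mm — intermediate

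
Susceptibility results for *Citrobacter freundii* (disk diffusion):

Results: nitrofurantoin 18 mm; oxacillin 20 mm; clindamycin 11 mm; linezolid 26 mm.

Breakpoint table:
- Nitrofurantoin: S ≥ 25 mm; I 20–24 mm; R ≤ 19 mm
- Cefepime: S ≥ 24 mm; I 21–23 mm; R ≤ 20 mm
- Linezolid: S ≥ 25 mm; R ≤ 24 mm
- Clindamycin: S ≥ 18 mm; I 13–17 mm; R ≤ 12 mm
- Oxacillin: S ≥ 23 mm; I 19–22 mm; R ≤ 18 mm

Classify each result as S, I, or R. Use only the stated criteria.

Nitrofurantoin: 18 mm is ≤ 19 mm — resistant
Oxacillin 20 mm: in 19–22 mm ⇒ I
Clindamycin 11 mm: ≤ 12 mm ⇒ resistant
Linezolid 26 mm: ≥ 25 mm ⇒ susceptible

R, I, R, S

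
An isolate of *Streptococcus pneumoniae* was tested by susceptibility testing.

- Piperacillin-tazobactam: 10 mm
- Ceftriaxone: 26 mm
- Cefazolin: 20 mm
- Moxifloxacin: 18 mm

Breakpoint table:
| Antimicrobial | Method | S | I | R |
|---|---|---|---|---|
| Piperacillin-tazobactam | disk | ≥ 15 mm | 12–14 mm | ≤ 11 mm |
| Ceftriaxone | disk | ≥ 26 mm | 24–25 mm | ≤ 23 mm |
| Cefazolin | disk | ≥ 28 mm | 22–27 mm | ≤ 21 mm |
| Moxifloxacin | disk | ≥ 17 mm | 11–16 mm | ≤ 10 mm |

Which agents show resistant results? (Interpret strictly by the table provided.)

Piperacillin-tazobactam (10 mm) ≤ 11 mm → Resistant
Ceftriaxone: 26 mm is ≥ 26 mm — Susceptible
Cefazolin (20 mm) ≤ 21 mm → Resistant
Moxifloxacin: 18 mm is ≥ 17 mm — susceptible

piperacillin-tazobactam, cefazolin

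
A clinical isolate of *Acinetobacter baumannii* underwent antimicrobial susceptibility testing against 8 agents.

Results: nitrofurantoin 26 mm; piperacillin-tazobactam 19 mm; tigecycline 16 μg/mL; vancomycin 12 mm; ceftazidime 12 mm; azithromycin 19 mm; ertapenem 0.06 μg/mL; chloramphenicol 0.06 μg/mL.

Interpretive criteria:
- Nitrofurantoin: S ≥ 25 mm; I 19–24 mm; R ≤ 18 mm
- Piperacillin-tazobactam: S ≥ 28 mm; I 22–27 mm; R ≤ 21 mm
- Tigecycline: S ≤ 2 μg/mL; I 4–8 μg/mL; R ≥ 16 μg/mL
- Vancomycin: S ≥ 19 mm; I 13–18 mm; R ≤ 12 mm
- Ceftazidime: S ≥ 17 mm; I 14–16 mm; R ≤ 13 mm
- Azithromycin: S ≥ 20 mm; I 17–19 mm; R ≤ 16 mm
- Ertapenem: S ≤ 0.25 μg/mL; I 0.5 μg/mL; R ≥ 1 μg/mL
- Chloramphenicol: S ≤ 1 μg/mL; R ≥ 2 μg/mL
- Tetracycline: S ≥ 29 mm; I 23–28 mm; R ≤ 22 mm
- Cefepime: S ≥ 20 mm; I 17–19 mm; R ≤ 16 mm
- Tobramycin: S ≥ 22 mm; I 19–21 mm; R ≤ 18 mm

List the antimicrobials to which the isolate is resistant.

Nitrofurantoin (26 mm) ≥ 25 mm — susceptible
Piperacillin-tazobactam: 19 mm is ≤ 21 mm — resistant
Tigecycline (16 μg/mL) ≥ 16 μg/mL ⇒ resistant
Vancomycin (12 mm) ≤ 12 mm — resistant
Ceftazidime (12 mm) ≤ 13 mm ⇒ R
Azithromycin (19 mm) in 17–19 mm → intermediate
Ertapenem 0.06 μg/mL: ≤ 0.25 μg/mL ⇒ S
Chloramphenicol (0.06 μg/mL) ≤ 1 μg/mL → susceptible

piperacillin-tazobactam, tigecycline, vancomycin, ceftazidime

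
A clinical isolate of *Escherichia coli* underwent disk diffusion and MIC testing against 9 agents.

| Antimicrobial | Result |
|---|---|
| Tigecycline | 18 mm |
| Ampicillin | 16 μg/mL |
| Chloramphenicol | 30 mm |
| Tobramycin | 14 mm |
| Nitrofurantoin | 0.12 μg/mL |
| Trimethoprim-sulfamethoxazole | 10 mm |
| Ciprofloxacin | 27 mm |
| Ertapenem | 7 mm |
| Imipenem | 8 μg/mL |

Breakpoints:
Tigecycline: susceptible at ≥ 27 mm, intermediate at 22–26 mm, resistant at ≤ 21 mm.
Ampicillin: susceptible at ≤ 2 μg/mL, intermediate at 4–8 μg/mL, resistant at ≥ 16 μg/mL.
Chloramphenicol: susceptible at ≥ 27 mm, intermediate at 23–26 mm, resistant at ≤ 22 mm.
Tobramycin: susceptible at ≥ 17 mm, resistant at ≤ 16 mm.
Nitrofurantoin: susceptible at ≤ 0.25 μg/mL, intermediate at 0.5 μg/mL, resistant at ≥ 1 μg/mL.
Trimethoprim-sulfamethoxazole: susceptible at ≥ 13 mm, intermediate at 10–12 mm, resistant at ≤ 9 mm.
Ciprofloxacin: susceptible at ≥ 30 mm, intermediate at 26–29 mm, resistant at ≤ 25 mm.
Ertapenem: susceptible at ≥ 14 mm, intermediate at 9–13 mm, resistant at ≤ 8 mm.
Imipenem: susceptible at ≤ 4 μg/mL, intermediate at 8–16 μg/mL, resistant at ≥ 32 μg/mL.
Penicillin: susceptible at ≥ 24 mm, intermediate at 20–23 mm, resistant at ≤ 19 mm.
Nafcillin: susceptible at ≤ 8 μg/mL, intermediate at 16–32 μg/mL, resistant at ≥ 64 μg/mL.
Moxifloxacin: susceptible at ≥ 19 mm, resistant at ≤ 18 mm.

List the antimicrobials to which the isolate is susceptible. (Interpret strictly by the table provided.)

chloramphenicol, nitrofurantoin

Tigecycline: 18 mm is ≤ 21 mm ⇒ R
Ampicillin (16 μg/mL) ≥ 16 μg/mL ⇒ Resistant
Chloramphenicol 30 mm: ≥ 27 mm — Susceptible
Tobramycin (14 mm) ≤ 16 mm — resistant
Nitrofurantoin 0.12 μg/mL: ≤ 0.25 μg/mL — susceptible
Trimethoprim-sulfamethoxazole: 10 mm is in 10–12 mm ⇒ intermediate
Ciprofloxacin (27 mm) in 26–29 mm ⇒ I
Ertapenem 7 mm: ≤ 8 mm → R
Imipenem 8 μg/mL: in 8–16 μg/mL → intermediate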